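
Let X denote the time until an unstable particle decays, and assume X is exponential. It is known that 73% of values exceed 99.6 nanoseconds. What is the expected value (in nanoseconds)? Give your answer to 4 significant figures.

e^(−λ·99.6) = 0.73 ⇒ λ = −ln(0.73)/99.6 = 0.00315975.
Mean = 1/λ = 316.481 nanoseconds.

316.5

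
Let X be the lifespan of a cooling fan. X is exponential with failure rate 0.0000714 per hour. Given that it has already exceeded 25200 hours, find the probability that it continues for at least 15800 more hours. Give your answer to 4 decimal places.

P(X > s+t | X > s) = e^(−λ(s+t))/e^(−λs) = e^(−λt), independent of s = 25200.
P(X > 15800) = e^(−1.1281) ≈ 0.3236.

0.3236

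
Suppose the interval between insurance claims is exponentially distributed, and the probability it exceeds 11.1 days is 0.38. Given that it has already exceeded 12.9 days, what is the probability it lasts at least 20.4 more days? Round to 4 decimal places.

0.1689

From e^(−λ·11.1) = 0.38, λ = −ln(0.38)/11.1 = 0.0871697.
Memoryless: P(X > 12.9+20.4 | X > 12.9) = P(X > 20.4) = e^(−0.0871697·20.4) ≈ 0.1689.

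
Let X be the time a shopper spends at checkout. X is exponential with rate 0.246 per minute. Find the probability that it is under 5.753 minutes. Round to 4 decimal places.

P(X ≤ 5.753) = 1 − e^(−λ·5.753) = 1 − e^(−1.4152) ≈ 0.7571.

0.7571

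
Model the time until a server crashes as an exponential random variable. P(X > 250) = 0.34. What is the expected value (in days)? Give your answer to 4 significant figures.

e^(−λ·250) = 0.34 ⇒ λ = −ln(0.34)/250 = 0.00431524.
Mean = 1/λ = 231.737 days.

231.7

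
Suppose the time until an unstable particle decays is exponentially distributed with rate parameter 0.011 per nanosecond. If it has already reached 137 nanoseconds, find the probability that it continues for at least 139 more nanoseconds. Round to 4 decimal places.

P(X > s+t | X > s) = e^(−λ(s+t))/e^(−λs) = e^(−λt), independent of s = 137.
P(X > 139) = e^(−1.529) ≈ 0.2168.

0.2168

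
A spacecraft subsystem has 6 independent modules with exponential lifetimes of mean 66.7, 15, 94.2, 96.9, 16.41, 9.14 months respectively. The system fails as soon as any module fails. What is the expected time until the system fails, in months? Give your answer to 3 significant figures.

3.66

The first failure time is exponential with rate Σλ_i = 1/66.7 + 1/15 + 1/94.2 + 1/96.9 + 1/16.41 + 1/9.14 = 0.272942 per month.
E[min] = 1/Σλ = 1/0.272942 = 3.66378 months.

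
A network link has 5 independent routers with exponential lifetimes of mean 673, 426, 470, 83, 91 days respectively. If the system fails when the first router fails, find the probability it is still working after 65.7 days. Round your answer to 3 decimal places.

The first failure time is exponential with rate Σλ_i = 1/673 + 1/426 + 1/470 + 1/83 + 1/91 = 0.0289982 per day.
P(min > 65.7) = e^(−0.0289982·65.7) = e^(−1.9052) ≈ 0.149.

0.149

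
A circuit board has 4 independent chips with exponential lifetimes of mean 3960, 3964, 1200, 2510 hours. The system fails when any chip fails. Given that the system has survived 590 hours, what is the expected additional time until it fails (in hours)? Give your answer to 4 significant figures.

First-failure rate Σλ = 1/3960 + 1/3964 + 1/1200 + 1/2510 = 0.00173654.
By memorylessness the expected residual is 1/Σλ = 575.859 hours, regardless of the 590 already elapsed.

575.9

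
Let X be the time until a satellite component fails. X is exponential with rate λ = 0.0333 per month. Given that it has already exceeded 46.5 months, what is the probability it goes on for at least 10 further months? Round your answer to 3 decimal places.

0.717

The exponential is memoryless, so the remaining time is again Exp(λ): the condition X > 46.5 is irrelevant.
P(X > 10) = e^(−0.333) ≈ 0.717.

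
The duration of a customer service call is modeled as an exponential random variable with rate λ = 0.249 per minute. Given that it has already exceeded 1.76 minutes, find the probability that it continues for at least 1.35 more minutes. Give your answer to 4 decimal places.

0.7145

The exponential is memoryless, so the remaining time is again Exp(λ): the condition X > 1.76 is irrelevant.
P(X > 1.35) = e^(−0.33615) ≈ 0.7145.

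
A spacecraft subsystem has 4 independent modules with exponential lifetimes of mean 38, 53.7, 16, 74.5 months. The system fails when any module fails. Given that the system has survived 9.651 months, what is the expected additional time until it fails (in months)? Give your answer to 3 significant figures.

8.27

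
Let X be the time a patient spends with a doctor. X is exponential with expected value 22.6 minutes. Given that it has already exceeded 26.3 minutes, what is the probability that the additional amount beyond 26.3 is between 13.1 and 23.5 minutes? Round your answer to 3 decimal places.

0.207

The rate is λ = 1/22.6 = 0.0442478 per minute.
Memoryless: the residual past 26.3 is again Exp(λ).
P(13.1 < residual < 23.5) = e^(−λ·13.1) − e^(−λ·23.5) = 0.56010 − 0.35352 ≈ 0.207.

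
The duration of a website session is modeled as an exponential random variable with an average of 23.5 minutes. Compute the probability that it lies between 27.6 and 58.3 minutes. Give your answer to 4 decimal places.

The rate is λ = 1/23.5 = 0.0425532 per minute.
P(27.6 < X < 58.3) = e^(−λ·27.6) − e^(−λ·58.3) = 0.30898 − 0.08367 ≈ 0.2253.

0.2253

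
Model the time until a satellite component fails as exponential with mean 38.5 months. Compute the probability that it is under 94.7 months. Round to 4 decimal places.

The rate is λ = 1/38.5 = 0.025974 per month.
P(X ≤ 94.7) = 1 − e^(−λ·94.7) = 1 − e^(−2.4597) ≈ 0.9145.

0.9145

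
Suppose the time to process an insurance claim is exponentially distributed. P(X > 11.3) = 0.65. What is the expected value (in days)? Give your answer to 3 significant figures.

26.2

e^(−λ·11.3) = 0.65 ⇒ λ = −ln(0.65)/11.3 = 0.0381224.
Mean = 1/λ = 26.2313 days.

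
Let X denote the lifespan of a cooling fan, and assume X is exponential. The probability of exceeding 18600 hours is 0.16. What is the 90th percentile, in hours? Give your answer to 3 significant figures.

e^(−λ·18600) = 0.16 ⇒ λ = −ln(0.16)/18600 = 0.0000985259.
90th percentile: 1 − e^(−λt) = 0.9, t = −ln(0.1)/λ = 23370.4 hours.

23400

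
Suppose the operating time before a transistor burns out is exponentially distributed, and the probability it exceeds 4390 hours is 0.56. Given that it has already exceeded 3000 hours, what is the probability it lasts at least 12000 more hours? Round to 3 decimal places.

From e^(−λ·4390) = 0.56, λ = −ln(0.56)/4390 = 0.000132077.
Memoryless: P(X > 3000+12000 | X > 3000) = P(X > 12000) = e^(−0.000132077·12000) ≈ 0.205.

0.205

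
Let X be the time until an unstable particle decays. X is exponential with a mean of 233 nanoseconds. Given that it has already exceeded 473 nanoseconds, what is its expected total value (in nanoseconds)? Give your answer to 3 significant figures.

The rate is λ = 1/233 = 0.00429185 per nanosecond.
By memorylessness, E[X | X > 473] = 473 + 1/λ = 473 + 233 = 706 nanoseconds.

706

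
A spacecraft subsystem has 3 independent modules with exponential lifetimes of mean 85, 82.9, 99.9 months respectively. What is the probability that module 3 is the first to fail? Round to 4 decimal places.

Rates: λ_i = 1/mean_i → 0.0117647, 0.0120627, 0.01001; Σλ = 0.0338374.
P(module 3 first) = λ_3/Σλ = 0.01001/0.0338374 ≈ 0.2958.

0.2958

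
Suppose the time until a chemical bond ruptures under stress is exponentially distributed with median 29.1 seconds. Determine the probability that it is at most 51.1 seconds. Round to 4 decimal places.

For an exponential, median = ln(2)/λ, so λ = ln 2 / 29.1 = 0.0238195 per second.
P(X ≤ 51.1) = 1 − e^(−λ·51.1) = 1 − e^(−1.2172) ≈ 0.7039.

0.7039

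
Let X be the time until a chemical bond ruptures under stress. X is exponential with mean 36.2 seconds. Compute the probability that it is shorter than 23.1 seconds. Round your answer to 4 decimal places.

0.4717

The rate is λ = 1/36.2 = 0.0276243 per second.
P(X ≤ 23.1) = 1 − e^(−λ·23.1) = 1 − e^(−0.63812) ≈ 0.4717.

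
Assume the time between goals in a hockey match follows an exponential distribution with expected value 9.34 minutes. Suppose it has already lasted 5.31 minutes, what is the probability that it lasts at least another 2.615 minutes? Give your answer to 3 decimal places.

The rate is λ = 1/9.34 = 0.107066 per minute.
P(X > s+t | X > s) = e^(−λ(s+t))/e^(−λs) = e^(−λt), independent of s = 5.31.
P(X > 2.615) = e^(−0.27998) ≈ 0.756.

0.756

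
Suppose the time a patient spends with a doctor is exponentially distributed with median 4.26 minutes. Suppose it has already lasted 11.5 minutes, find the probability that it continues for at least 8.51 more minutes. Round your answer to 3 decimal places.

For an exponential, median = ln(2)/λ, so λ = ln 2 / 4.26 = 0.162711 per minute.
The exponential is memoryless, so the remaining time is again Exp(λ): the condition X > 11.5 is irrelevant.
P(X > 8.51) = e^(−1.3847) ≈ 0.250.

0.250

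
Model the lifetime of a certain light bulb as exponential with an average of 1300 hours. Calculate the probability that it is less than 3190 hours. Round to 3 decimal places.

The rate is λ = 1/1300 = 0.000769231 per hour.
P(X ≤ 3190) = 1 − e^(−λ·3190) = 1 − e^(−2.4538) ≈ 0.914.

0.914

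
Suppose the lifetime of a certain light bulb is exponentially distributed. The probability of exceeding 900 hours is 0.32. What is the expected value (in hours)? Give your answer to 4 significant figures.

e^(−λ·900) = 0.32 ⇒ λ = −ln(0.32)/900 = 0.00126604.
Mean = 1/λ = 789.866 hours.

789.9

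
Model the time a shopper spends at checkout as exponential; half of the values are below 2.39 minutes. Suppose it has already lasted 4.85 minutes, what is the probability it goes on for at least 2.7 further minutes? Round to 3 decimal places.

0.457

For an exponential, median = ln(2)/λ, so λ = ln 2 / 2.39 = 0.29002 per minute.
The exponential is memoryless, so the remaining time is again Exp(λ): the condition X > 4.85 is irrelevant.
P(X > 2.7) = e^(−0.78305) ≈ 0.457.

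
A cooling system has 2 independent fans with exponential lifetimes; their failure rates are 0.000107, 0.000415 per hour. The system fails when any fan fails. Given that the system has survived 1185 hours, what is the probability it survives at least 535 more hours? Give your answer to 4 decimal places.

0.7563

Time to first failure ~ Exp(Σλ) with Σλ = 0.000522.
By memorylessness, P(T > 1185+535 | T > 1185) = P(T > 535) = e^(−0.000522·535) ≈ 0.7563.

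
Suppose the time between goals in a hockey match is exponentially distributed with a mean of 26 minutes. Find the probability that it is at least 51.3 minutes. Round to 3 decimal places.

0.139

The rate is λ = 1/26 = 0.0384615 per minute.
P(X > 51.3) = e^(−λ·51.3) = e^(−1.9731) ≈ 0.139.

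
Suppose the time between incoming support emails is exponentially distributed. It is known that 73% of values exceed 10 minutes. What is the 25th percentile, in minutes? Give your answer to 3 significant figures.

9.14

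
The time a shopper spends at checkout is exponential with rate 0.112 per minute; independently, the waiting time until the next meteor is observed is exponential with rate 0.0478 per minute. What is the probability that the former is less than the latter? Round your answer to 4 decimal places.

λ_1 = 0.112, λ_2 = 0.0478.
For independent exponentials, P(the former < the latter) = λ_1/(λ_1+λ_2) = 0.112/0.1598 ≈ 0.7009.

0.7009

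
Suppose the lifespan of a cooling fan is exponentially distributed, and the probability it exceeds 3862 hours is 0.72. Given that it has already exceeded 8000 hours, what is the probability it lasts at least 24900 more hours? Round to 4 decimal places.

0.1203

From e^(−λ·3862) = 0.72, λ = −ln(0.72)/3862 = 0.0000850606.
Memoryless: P(X > 8000+24900 | X > 8000) = P(X > 24900) = e^(−0.0000850606·24900) ≈ 0.1203.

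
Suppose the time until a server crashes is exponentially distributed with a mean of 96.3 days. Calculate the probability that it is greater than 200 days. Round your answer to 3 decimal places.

0.125

The rate is λ = 1/96.3 = 0.0103842 per day.
P(X > 200) = e^(−λ·200) = e^(−2.0768) ≈ 0.125.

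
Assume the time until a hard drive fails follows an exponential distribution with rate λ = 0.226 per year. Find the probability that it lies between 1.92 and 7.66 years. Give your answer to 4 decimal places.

0.4709

P(1.92 < X < 7.66) = e^(−λ·1.92) − e^(−λ·7.66) = 0.64796 − 0.17708 ≈ 0.4709.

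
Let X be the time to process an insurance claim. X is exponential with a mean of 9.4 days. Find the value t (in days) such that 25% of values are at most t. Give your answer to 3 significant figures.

2.70

The rate is λ = 1/9.4 = 0.106383 per day.
Set 1 − e^(−λt) = 0.25, so t = −ln(0.75)/λ = 0.28768/0.106383 ≈ 2.70421 days.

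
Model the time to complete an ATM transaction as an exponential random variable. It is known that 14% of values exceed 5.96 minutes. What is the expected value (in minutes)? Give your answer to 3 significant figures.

e^(−λ·5.96) = 0.14 ⇒ λ = −ln(0.14)/5.96 = 0.329885.
Mean = 1/λ = 3.03136 minutes.

3.03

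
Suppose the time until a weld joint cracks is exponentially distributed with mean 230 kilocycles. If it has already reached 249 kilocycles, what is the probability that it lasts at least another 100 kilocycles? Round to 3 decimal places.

The rate is λ = 1/230 = 0.00434783 per kilocycle.
P(X > s+t | X > s) = e^(−λ(s+t))/e^(−λs) = e^(−λt), independent of s = 249.
P(X > 100) = e^(−0.43478) ≈ 0.647.

0.647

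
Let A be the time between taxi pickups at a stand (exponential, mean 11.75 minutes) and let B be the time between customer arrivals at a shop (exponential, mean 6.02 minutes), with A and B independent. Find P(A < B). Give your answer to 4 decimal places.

λ_1 = 1/11.75 = 0.0851064, λ_2 = 1/6.02 = 0.166113.
For independent exponentials, P(A < B) = λ_1/(λ_1+λ_2) = 0.0851064/0.251219 ≈ 0.3388.

0.3388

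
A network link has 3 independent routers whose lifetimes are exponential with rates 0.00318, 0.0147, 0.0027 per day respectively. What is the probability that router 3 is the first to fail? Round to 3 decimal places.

The time to first failure is exponential with rate Σλ = 0.00318 + 0.0147 + 0.0027 = 0.02058.
P(router 3 first) = λ_3/Σλ = 0.0027/0.02058 ≈ 0.131.

0.131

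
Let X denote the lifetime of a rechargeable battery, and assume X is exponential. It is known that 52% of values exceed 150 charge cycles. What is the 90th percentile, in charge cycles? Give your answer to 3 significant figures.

e^(−λ·150) = 0.52 ⇒ λ = −ln(0.52)/150 = 0.00435951.
90th percentile: 1 − e^(−λt) = 0.9, t = −ln(0.1)/λ = 528.175 charge cycles.

528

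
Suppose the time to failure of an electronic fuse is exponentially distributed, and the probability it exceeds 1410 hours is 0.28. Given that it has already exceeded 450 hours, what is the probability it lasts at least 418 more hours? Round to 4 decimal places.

From e^(−λ·1410) = 0.28, λ = −ln(0.28)/1410 = 0.000902813.
Memoryless: P(X > 450+418 | X > 450) = P(X > 418) = e^(−0.000902813·418) ≈ 0.6857.

0.6857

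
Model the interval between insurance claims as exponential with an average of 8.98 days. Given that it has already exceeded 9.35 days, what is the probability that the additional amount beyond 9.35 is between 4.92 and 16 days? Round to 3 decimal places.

0.410

The rate is λ = 1/8.98 = 0.111359 per day.
Memoryless: the residual past 9.35 is again Exp(λ).
P(4.92 < residual < 16) = e^(−λ·4.92) − e^(−λ·16) = 0.57817 − 0.16835 ≈ 0.410.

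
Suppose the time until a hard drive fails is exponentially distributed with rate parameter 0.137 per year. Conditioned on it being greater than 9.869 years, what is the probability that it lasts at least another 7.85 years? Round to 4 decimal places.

0.3411

By the memoryless property, P(X > 9.869+7.85 | X > 9.869) = P(X > 7.85).
P(X > 7.85) = e^(−1.0755) ≈ 0.3411.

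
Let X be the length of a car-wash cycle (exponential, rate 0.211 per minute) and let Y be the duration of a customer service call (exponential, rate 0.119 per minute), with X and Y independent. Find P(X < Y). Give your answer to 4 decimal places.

0.6394

λ_1 = 0.211, λ_2 = 0.119.
For independent exponentials, P(X < Y) = λ_1/(λ_1+λ_2) = 0.211/0.33 ≈ 0.6394.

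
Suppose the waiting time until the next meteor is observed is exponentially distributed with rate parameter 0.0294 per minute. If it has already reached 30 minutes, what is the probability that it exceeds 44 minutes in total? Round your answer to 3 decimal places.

0.663

By the memoryless property, P(X > 30+14 | X > 30) = P(X > 14).
P(X > 14) = e^(−0.4116) ≈ 0.663.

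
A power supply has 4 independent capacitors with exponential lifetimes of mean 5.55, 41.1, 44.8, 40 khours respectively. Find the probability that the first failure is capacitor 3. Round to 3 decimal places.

Rates: λ_i = 1/mean_i → 0.18018, 0.0243309, 0.0223214, 0.025; Σλ = 0.251833.
P(capacitor 3 first) = λ_3/Σλ = 0.0223214/0.251833 ≈ 0.089.

0.089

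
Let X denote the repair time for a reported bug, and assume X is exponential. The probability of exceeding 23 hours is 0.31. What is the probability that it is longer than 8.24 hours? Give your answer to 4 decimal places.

0.6573

e^(−λ·23) = 0.31 ⇒ λ = −ln(0.31)/23 = 0.050921.
P(X > 8.24) = e^(−0.050921·8.24) = e^(−0.41959) ≈ 0.6573.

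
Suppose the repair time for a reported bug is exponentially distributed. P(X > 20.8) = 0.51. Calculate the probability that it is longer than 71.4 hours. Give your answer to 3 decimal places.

0.099

e^(−λ·20.8) = 0.51 ⇒ λ = −ln(0.51)/20.8 = 0.0323723.
P(X > 71.4) = e^(−0.0323723·71.4) = e^(−2.3114) ≈ 0.099.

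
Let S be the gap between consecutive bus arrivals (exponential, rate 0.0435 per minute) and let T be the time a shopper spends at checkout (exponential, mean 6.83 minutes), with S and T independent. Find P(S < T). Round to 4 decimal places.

0.2291

λ_1 = 0.0435, λ_2 = 1/6.83 = 0.146413.
For independent exponentials, P(S < T) = λ_1/(λ_1+λ_2) = 0.0435/0.189913 ≈ 0.2291.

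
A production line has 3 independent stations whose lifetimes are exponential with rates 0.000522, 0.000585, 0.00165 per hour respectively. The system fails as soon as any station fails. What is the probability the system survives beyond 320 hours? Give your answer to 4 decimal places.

0.4139

The time to first failure is exponential with rate Σλ = 0.000522 + 0.000585 + 0.00165 = 0.002757.
P(min > 320) = e^(−0.002757·320) = e^(−0.88224) ≈ 0.4139.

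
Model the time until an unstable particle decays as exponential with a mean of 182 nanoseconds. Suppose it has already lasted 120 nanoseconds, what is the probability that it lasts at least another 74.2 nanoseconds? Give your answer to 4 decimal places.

The rate is λ = 1/182 = 0.00549451 per nanosecond.
The exponential is memoryless, so the remaining time is again Exp(λ): the condition X > 120 is irrelevant.
P(X > 74.2) = e^(−0.40769) ≈ 0.6652.

0.6652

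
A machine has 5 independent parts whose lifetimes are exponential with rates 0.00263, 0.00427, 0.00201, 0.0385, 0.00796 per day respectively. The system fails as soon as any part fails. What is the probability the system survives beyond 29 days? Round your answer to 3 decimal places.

The time to first failure is exponential with rate Σλ = 0.00263 + 0.00427 + 0.00201 + 0.0385 + 0.00796 = 0.05537.
P(min > 29) = e^(−0.05537·29) = e^(−1.6057) ≈ 0.201.

0.201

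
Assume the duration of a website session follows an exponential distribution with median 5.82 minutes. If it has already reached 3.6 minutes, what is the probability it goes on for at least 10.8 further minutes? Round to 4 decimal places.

0.2763

For an exponential, median = ln(2)/λ, so λ = ln 2 / 5.82 = 0.119097 per minute.
By the memoryless property, P(X > 3.6+10.8 | X > 3.6) = P(X > 10.8).
P(X > 10.8) = e^(−1.2863) ≈ 0.2763.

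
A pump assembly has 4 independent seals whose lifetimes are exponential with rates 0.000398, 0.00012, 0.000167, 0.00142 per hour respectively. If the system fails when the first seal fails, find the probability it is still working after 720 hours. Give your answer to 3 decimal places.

0.220

The time to first failure is exponential with rate Σλ = 0.000398 + 0.00012 + 0.000167 + 0.00142 = 0.002105.
P(min > 720) = e^(−0.002105·720) = e^(−1.5156) ≈ 0.220.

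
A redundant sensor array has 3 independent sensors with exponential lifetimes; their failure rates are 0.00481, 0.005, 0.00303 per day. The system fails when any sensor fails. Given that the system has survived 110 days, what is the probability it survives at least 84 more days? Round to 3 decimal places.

0.340

Time to first failure ~ Exp(Σλ) with Σλ = 0.01284.
By memorylessness, P(T > 110+84 | T > 110) = P(T > 84) = e^(−0.01284·84) ≈ 0.340.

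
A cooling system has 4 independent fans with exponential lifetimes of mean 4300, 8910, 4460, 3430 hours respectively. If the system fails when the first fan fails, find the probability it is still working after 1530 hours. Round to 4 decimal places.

0.2680

The first failure time is exponential with rate Σλ_i = 1/4300 + 1/8910 + 1/4460 + 1/3430 = 0.000860552 per hour.
P(min > 1530) = e^(−0.000860552·1530) = e^(−1.3166) ≈ 0.2680.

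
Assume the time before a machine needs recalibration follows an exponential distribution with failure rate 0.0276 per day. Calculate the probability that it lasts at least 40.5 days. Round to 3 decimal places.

0.327

P(X > 40.5) = e^(−λ·40.5) = e^(−1.1178) ≈ 0.327.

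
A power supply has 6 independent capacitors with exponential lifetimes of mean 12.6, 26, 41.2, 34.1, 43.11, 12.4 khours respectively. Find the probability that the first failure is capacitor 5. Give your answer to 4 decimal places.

0.0843

Rates: λ_i = 1/mean_i → 0.0793651, 0.0384615, 0.0242718, 0.0293255, 0.0231965, 0.0806452; Σλ = 0.275266.
P(capacitor 5 first) = λ_5/Σλ = 0.0231965/0.275266 ≈ 0.0843.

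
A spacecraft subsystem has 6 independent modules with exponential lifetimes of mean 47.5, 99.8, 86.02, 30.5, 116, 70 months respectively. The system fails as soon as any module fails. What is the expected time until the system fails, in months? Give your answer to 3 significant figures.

The first failure time is exponential with rate Σλ_i = 1/47.5 + 1/99.8 + 1/86.02 + 1/30.5 + 1/116 + 1/70 = 0.0983912 per month.
E[min] = 1/Σλ = 1/0.0983912 = 10.1635 months.

10.2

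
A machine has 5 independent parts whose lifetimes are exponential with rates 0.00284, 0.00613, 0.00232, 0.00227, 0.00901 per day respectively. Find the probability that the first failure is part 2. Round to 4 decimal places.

0.2716

The time to first failure is exponential with rate Σλ = 0.00284 + 0.00613 + 0.00232 + 0.00227 + 0.00901 = 0.02257.
P(part 2 first) = λ_2/Σλ = 0.00613/0.02257 ≈ 0.2716.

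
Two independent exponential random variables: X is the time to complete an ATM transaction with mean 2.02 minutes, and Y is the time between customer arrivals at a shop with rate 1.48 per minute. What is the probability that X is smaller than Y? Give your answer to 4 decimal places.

λ_1 = 1/2.02 = 0.49505, λ_2 = 1.48.
For independent exponentials, P(X < Y) = λ_1/(λ_1+λ_2) = 0.49505/1.97505 ≈ 0.2507.

0.2507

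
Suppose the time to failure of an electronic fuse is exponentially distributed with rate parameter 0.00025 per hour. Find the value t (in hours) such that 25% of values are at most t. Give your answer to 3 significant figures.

Set 1 − e^(−λt) = 0.25, so t = −ln(0.75)/λ = 0.28768/0.00025 ≈ 1150.73 hours.

1150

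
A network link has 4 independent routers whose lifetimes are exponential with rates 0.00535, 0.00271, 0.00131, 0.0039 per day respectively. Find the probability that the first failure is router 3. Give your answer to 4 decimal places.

The time to first failure is exponential with rate Σλ = 0.00535 + 0.00271 + 0.00131 + 0.0039 = 0.01327.
P(router 3 first) = λ_3/Σλ = 0.00131/0.01327 ≈ 0.0987.

0.0987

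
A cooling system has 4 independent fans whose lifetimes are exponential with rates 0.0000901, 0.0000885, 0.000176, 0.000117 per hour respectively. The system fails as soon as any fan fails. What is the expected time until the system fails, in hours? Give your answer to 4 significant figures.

The time to first failure is exponential with rate Σλ = 0.0000901 + 0.0000885 + 0.000176 + 0.000117 = 0.0004716.
E[min] = 1/Σλ = 1/0.0004716 = 2120.44 hours.

2120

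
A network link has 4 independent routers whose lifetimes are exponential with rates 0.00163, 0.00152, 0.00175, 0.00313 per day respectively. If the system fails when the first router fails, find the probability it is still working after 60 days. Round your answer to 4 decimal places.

The time to first failure is exponential with rate Σλ = 0.00163 + 0.00152 + 0.00175 + 0.00313 = 0.00803.
P(min > 60) = e^(−0.00803·60) = e^(−0.4818) ≈ 0.6177.

0.6177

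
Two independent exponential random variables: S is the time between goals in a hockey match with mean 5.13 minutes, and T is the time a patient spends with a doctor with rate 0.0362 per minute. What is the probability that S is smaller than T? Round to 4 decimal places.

0.8434

λ_1 = 1/5.13 = 0.194932, λ_2 = 0.0362.
For independent exponentials, P(S < T) = λ_1/(λ_1+λ_2) = 0.194932/0.231132 ≈ 0.8434.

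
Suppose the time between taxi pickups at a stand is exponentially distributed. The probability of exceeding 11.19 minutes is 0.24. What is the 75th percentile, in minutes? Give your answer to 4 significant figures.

e^(−λ·11.19) = 0.24 ⇒ λ = −ln(0.24)/11.19 = 0.127535.
75th percentile: 1 − e^(−λt) = 0.75, t = −ln(0.25)/λ = 10.8699 minutes.

10.87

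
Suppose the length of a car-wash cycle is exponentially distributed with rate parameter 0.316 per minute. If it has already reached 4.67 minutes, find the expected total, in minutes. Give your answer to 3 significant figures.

By memorylessness, E[X | X > 4.67] = 4.67 + 1/λ = 4.67 + 3.16456 = 7.83456 minutes.

7.83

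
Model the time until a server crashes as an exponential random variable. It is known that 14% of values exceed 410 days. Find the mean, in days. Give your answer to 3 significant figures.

209

e^(−λ·410) = 0.14 ⇒ λ = −ln(0.14)/410 = 0.0047954.
Mean = 1/λ = 208.533 days.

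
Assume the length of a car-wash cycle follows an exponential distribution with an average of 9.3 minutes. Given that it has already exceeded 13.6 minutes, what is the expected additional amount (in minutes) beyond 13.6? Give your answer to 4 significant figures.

The rate is λ = 1/9.3 = 0.107527 per minute.
By memorylessness, the remaining amount past any threshold is again Exp(λ) with mean 1/λ = 9.3 minutes.

9.300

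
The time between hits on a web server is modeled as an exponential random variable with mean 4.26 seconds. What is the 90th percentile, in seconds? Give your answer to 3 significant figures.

9.81

The rate is λ = 1/4.26 = 0.234742 per second.
Set 1 − e^(−λt) = 0.9, so t = −ln(0.1)/λ = 2.3026/0.234742 ≈ 9.80901 seconds.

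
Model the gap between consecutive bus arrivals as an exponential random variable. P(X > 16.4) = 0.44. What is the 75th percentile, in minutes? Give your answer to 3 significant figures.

27.7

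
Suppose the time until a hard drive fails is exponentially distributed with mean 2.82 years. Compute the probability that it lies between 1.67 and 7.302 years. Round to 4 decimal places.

0.4780

The rate is λ = 1/2.82 = 0.35461 per year.
P(1.67 < X < 7.302) = e^(−λ·1.67) − e^(−λ·7.302) = 0.55311 − 0.07507 ≈ 0.4780.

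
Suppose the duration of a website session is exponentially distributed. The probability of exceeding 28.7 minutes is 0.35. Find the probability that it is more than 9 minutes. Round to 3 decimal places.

0.719

e^(−λ·28.7) = 0.35 ⇒ λ = −ln(0.35)/28.7 = 0.0365792.
P(X > 9) = e^(−0.0365792·9) = e^(−0.32921) ≈ 0.719.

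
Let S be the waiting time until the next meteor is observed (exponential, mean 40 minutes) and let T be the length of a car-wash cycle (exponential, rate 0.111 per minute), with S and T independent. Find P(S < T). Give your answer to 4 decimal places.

λ_1 = 1/40 = 0.025, λ_2 = 0.111.
For independent exponentials, P(S < T) = λ_1/(λ_1+λ_2) = 0.025/0.136 ≈ 0.1838.

0.1838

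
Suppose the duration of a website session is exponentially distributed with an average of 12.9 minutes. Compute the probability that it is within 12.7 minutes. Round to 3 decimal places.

0.626

The rate is λ = 1/12.9 = 0.0775194 per minute.
P(X ≤ 12.7) = 1 − e^(−λ·12.7) = 1 − e^(−0.9845) ≈ 0.626.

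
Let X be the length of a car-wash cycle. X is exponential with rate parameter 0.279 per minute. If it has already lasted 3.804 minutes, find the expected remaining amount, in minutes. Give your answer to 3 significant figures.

By memorylessness, the remaining amount past any threshold is again Exp(λ) with mean 1/λ = 3.58423 minutes.

3.58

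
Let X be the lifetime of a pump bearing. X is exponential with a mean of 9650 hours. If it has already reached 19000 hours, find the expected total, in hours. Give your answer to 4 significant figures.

The rate is λ = 1/9650 = 0.000103627 per hour.
By memorylessness, E[X | X > 19000] = 19000 + 1/λ = 19000 + 9650 = 28650 hours.

28650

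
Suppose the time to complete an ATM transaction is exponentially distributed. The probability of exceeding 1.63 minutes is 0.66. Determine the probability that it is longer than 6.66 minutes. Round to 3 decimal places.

0.183

e^(−λ·1.63) = 0.66 ⇒ λ = −ln(0.66)/1.63 = 0.254917.
P(X > 6.66) = e^(−0.254917·6.66) = e^(−1.6978) ≈ 0.183.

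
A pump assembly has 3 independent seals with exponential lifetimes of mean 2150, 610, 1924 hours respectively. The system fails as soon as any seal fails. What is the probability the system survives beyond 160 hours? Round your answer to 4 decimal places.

0.6571

The first failure time is exponential with rate Σλ_i = 1/2150 + 1/610 + 1/1924 = 0.00262421 per hour.
P(min > 160) = e^(−0.00262421·160) = e^(−0.41987) ≈ 0.6571.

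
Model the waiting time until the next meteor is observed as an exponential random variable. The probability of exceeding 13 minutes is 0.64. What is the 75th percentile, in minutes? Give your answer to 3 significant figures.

40.4

e^(−λ·13) = 0.64 ⇒ λ = −ln(0.64)/13 = 0.0343298.
75th percentile: 1 − e^(−λt) = 0.75, t = −ln(0.25)/λ = 40.3817 minutes.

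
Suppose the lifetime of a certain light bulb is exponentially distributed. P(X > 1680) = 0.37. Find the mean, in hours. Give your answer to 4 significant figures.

1690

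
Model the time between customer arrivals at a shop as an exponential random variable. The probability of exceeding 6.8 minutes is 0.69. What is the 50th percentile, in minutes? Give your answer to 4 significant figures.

e^(−λ·6.8) = 0.69 ⇒ λ = −ln(0.69)/6.8 = 0.0545682.
50th percentile: 1 − e^(−λt) = 0.5, t = −ln(0.5)/λ = 12.7024 minutes.

12.70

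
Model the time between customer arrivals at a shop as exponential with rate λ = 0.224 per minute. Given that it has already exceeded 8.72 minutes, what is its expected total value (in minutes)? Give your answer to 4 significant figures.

13.18

By memorylessness, E[X | X > 8.72] = 8.72 + 1/λ = 8.72 + 4.46429 = 13.1843 minutes.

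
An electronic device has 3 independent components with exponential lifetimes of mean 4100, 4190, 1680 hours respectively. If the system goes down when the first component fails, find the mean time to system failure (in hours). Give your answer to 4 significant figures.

927.8

The first failure time is exponential with rate Σλ_i = 1/4100 + 1/4190 + 1/1680 = 0.0010778 per hour.
E[min] = 1/Σλ = 1/0.0010778 = 927.812 hours.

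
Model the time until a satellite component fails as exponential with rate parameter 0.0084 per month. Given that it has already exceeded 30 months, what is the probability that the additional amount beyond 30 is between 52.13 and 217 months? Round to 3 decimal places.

Memoryless: the residual past 30 is again Exp(λ).
P(52.13 < residual < 217) = e^(−λ·52.13) − e^(−λ·217) = 0.64540 − 0.16157 ≈ 0.484.

0.484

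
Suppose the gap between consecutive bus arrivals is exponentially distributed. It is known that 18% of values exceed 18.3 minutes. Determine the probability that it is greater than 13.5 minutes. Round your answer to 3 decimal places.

e^(−λ·18.3) = 0.18 ⇒ λ = −ln(0.18)/18.3 = 0.0937048.
P(X > 13.5) = e^(−0.0937048·13.5) = e^(−1.265) ≈ 0.282.

0.282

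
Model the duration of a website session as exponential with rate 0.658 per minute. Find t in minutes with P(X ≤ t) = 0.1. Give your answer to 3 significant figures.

0.160

Set 1 − e^(−λt) = 0.1, so t = −ln(0.9)/λ = 0.10536/0.658 ≈ 0.160122 minutes.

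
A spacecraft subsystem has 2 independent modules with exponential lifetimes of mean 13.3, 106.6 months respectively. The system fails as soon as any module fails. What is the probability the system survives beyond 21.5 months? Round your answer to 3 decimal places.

The first failure time is exponential with rate Σλ_i = 1/13.3 + 1/106.6 = 0.0845688 per month.
P(min > 21.5) = e^(−0.0845688·21.5) = e^(−1.8182) ≈ 0.162.

0.162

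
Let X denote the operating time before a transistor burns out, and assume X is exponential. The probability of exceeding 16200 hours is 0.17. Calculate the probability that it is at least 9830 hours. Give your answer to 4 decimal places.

0.3412

e^(−λ·16200) = 0.17 ⇒ λ = −ln(0.17)/16200 = 0.00010938.
P(X > 9830) = e^(−0.00010938·9830) = e^(−1.0752) ≈ 0.3412.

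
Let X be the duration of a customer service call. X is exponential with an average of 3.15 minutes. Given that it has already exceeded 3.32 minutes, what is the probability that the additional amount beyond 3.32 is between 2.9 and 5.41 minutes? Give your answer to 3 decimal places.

The rate is λ = 1/3.15 = 0.31746 per minute.
Memoryless: the residual past 3.32 is again Exp(λ).
P(2.9 < residual < 5.41) = e^(−λ·2.9) − e^(−λ·5.41) = 0.39827 − 0.17952 ≈ 0.219.

0.219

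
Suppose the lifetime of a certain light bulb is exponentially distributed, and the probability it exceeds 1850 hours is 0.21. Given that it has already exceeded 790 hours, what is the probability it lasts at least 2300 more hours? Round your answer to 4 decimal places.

0.1437

From e^(−λ·1850) = 0.21, λ = −ln(0.21)/1850 = 0.000843593.
Memoryless: P(X > 790+2300 | X > 790) = P(X > 2300) = e^(−0.000843593·2300) ≈ 0.1437.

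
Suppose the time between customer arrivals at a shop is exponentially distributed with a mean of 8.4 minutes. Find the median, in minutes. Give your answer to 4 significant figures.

5.822

The rate is λ = 1/8.4 = 0.119048 per minute.
Set 1 − e^(−λt) = 0.5, so t = −ln(0.5)/λ = 0.69315/0.119048 ≈ 5.82244 minutes.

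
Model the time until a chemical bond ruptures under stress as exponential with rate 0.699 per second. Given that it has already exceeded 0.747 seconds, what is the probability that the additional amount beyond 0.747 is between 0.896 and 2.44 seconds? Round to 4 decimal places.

Memoryless: the residual past 0.747 is again Exp(λ).
P(0.896 < residual < 2.44) = e^(−λ·0.896) − e^(−λ·2.44) = 0.53456 − 0.18167 ≈ 0.3529.

0.3529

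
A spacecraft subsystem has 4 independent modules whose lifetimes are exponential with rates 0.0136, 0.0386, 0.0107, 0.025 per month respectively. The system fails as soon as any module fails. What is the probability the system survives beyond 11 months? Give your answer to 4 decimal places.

0.3803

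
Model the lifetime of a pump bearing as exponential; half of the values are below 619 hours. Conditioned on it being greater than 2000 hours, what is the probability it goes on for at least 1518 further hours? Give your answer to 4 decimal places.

For an exponential, median = ln(2)/λ, so λ = ln 2 / 619 = 0.00111979 per hour.
By the memoryless property, P(X > 2000+1518 | X > 2000) = P(X > 1518).
P(X > 1518) = e^(−1.6998) ≈ 0.1827.

0.1827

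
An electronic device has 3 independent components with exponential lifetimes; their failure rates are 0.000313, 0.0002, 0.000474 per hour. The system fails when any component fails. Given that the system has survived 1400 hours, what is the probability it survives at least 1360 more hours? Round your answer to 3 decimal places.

Time to first failure ~ Exp(Σλ) with Σλ = 0.000987.
By memorylessness, P(T > 1400+1360 | T > 1400) = P(T > 1360) = e^(−0.000987·1360) ≈ 0.261.

0.261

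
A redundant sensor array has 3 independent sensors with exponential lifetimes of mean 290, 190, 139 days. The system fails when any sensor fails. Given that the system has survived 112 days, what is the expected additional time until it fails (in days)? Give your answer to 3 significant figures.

62.9

First-failure rate Σλ = 1/290 + 1/190 + 1/139 = 0.0159057.
By memorylessness the expected residual is 1/Σλ = 62.8706 days, regardless of the 112 already elapsed.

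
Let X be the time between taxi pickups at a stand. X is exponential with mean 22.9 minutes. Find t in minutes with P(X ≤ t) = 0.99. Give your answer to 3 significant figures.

The rate is λ = 1/22.9 = 0.0436681 per minute.
Set 1 − e^(−λt) = 0.99, so t = −ln(0.01)/λ = 4.6052/0.0436681 ≈ 105.458 minutes.

105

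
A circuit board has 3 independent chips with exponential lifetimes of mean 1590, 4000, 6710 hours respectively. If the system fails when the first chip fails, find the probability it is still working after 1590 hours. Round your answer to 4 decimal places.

0.1951

The first failure time is exponential with rate Σλ_i = 1/1590 + 1/4000 + 1/6710 = 0.00102796 per hour.
P(min > 1590) = e^(−0.00102796·1590) = e^(−1.6345) ≈ 0.1951.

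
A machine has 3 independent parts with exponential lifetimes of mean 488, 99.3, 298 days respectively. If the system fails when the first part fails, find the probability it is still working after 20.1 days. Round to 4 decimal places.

The first failure time is exponential with rate Σλ_i = 1/488 + 1/99.3 + 1/298 = 0.0154754 per day.
P(min > 20.1) = e^(−0.0154754·20.1) = e^(−0.31106) ≈ 0.7327.

0.7327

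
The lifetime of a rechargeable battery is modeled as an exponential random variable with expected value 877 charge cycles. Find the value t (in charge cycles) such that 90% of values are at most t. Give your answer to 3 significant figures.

2020

The rate is λ = 1/877 = 0.00114025 per charge cycle.
Set 1 − e^(−λt) = 0.9, so t = −ln(0.1)/λ = 2.3026/0.00114025 ≈ 2019.37 charge cycles.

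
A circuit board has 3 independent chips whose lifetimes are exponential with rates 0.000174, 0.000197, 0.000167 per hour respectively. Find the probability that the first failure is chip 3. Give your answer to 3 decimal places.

The time to first failure is exponential with rate Σλ = 0.000174 + 0.000197 + 0.000167 = 0.000538.
P(chip 3 first) = λ_3/Σλ = 0.000167/0.000538 ≈ 0.310.

0.310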